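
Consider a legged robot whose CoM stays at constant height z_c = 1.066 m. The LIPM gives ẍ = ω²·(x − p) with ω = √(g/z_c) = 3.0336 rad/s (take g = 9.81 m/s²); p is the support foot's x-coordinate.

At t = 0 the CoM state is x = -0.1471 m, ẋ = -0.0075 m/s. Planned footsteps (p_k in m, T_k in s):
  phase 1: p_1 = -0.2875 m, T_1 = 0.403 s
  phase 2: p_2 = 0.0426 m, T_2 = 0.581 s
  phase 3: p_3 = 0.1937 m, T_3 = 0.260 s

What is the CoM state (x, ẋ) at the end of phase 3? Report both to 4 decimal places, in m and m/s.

phase 1: p=-0.2875, T=0.403, ωT=1.222541, cosh=1.845143, sinh=1.550662; start (x,ẋ)=(-0.147100, -0.007500) → end (x,ẋ)=(-0.032276, 0.646615)
phase 2: p=0.0426, T=0.581, ωT=1.762522, cosh=2.999362, sinh=2.827750; start (x,ẋ)=(-0.032276, 0.646615) → end (x,ẋ)=(0.420759, 1.297131)
phase 3: p=0.1937, T=0.260, ωT=0.788736, cosh=1.327516, sinh=0.873097; start (x,ẋ)=(0.420759, 1.297131) → end (x,ẋ)=(0.868450, 2.323357)

x = 0.8685, ẋ = 2.3234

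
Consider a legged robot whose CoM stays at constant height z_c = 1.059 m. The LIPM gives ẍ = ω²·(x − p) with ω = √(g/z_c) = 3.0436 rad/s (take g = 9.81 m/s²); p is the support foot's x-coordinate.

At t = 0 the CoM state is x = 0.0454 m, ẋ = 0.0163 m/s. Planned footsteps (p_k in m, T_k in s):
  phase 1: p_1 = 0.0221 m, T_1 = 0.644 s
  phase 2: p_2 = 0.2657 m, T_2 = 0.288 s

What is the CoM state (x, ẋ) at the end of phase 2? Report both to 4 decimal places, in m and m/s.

x = 0.1673, ẋ = 0.0059

phase 1: p=0.0221, T=0.644, ωT=1.960078, cosh=3.620366, sinh=3.479518; start (x,ẋ)=(0.045400, 0.016300) → end (x,ẋ)=(0.125089, 0.305765)
phase 2: p=0.2657, T=0.288, ωT=0.876557, cosh=1.409413, sinh=0.993200; start (x,ẋ)=(0.125089, 0.305765) → end (x,ẋ)=(0.167300, 0.005896)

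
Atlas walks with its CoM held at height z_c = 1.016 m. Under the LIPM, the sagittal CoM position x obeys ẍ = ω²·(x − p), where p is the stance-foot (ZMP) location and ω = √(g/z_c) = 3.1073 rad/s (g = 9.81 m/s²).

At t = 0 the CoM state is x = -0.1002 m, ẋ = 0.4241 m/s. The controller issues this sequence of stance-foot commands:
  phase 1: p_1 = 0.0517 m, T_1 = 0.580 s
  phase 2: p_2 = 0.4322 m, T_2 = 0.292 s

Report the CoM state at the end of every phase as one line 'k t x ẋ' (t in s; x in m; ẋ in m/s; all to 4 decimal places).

phase 1: p=0.0517, T=0.580, ωT=1.802234, cosh=3.114054, sinh=2.949124; start (x,ẋ)=(-0.100200, 0.424100) → end (x,ẋ)=(-0.018813, -0.071313)
phase 2: p=0.4322, T=0.292, ωT=0.907332, cosh=1.440651, sinh=1.037051; start (x,ẋ)=(-0.018813, -0.071313) → end (x,ẋ)=(-0.241353, -1.556096)

1 0.5800 -0.0188 -0.0713
2 0.8720 -0.2414 -1.5561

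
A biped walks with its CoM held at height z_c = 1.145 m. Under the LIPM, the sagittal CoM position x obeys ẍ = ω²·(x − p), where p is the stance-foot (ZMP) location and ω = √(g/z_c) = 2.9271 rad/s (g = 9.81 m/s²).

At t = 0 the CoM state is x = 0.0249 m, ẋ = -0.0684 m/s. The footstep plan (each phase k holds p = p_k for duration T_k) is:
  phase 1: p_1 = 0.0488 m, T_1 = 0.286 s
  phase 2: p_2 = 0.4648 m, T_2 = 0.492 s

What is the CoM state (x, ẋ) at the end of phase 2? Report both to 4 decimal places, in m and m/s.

x = -0.6930, ẋ = -3.1003

phase 1: p=0.0488, T=0.286, ωT=0.837151, cosh=1.371359, sinh=0.938417; start (x,ẋ)=(0.024900, -0.068400) → end (x,ẋ)=(-0.005904, -0.159450)
phase 2: p=0.4648, T=0.492, ωT=1.440133, cosh=2.229077, sinh=1.992181; start (x,ẋ)=(-0.005904, -0.159450) → end (x,ẋ)=(-0.692958, -3.100251)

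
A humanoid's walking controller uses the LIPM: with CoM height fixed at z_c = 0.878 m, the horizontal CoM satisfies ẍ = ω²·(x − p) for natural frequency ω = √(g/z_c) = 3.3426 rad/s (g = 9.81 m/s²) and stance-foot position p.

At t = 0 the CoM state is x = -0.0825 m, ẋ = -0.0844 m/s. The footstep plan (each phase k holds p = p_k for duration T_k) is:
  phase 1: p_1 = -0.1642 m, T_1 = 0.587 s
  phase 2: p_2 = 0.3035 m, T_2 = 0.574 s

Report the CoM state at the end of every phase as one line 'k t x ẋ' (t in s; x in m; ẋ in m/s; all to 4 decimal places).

1 0.5870 0.0441 0.6461
2 1.1610 0.0452 -0.6414

phase 1: p=-0.1642, T=0.587, ωT=1.962106, cosh=3.627429, sinh=3.486867; start (x,ẋ)=(-0.082500, -0.084400) → end (x,ẋ)=(0.044118, 0.646075)
phase 2: p=0.3035, T=0.574, ωT=1.918652, cosh=3.479289, sinh=3.332484; start (x,ẋ)=(0.044118, 0.646075) → end (x,ẋ)=(0.045156, -0.641414)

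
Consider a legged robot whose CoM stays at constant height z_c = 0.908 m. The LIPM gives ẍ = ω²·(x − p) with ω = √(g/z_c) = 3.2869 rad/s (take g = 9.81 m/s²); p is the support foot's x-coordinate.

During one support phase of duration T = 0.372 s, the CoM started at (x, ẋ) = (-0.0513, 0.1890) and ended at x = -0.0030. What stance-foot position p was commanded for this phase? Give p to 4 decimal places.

ωT = 3.2869·0.372 = 1.222727; cosh(ωT) = 1.845431, sinh(ωT) = 1.551005
x(T) = p + (x₀−p)·cosh(ωT) + (ẋ₀/ω)·sinh(ωT) ⇒ p·(1 − cosh) = x(T) − x₀·cosh − (ẋ₀/ω)·sinh
numerator   = -0.0030 − (-0.0513)·1.845431 − (0.1890/3.2869)·1.551005 = 0.002486
denominator = 1 − 1.845431 = -0.845431
p = 0.002486 / -0.845431 = -0.0029

p = -0.0029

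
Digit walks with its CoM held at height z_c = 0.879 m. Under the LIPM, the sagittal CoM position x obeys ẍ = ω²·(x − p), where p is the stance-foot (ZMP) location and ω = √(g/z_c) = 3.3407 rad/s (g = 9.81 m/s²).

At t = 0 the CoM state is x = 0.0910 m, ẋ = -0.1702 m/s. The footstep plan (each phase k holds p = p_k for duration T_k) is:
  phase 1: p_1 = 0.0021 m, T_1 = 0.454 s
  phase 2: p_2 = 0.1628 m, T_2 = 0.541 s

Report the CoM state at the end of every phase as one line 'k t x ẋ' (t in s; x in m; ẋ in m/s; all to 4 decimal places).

1 0.4540 0.1039 0.2376
2 0.9950 0.1895 0.1604

phase 1: p=0.0021, T=0.454, ωT=1.516678, cosh=2.388250, sinh=2.168810; start (x,ẋ)=(0.091000, -0.170200) → end (x,ẋ)=(0.103920, 0.237631)
phase 2: p=0.1628, T=0.541, ωT=1.807319, cosh=3.129089, sinh=2.964996; start (x,ẋ)=(0.103920, 0.237631) → end (x,ẋ)=(0.189466, 0.160354)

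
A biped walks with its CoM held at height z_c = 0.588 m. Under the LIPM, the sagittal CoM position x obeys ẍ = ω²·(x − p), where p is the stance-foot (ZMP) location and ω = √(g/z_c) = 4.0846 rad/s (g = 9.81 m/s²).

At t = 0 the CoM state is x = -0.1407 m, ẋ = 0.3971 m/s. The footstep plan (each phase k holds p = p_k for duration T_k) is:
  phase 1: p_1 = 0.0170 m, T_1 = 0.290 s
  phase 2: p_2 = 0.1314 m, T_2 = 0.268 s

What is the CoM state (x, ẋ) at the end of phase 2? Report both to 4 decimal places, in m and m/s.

phase 1: p=0.0170, T=0.290, ωT=1.184534, cosh=1.787526, sinh=1.481637; start (x,ẋ)=(-0.140700, 0.397100) → end (x,ẋ)=(-0.120850, -0.244557)
phase 2: p=0.1314, T=0.268, ωT=1.094673, cosh=1.661427, sinh=1.326778; start (x,ẋ)=(-0.120850, -0.244557) → end (x,ẋ)=(-0.367133, -1.773346)

x = -0.3671, ẋ = -1.7733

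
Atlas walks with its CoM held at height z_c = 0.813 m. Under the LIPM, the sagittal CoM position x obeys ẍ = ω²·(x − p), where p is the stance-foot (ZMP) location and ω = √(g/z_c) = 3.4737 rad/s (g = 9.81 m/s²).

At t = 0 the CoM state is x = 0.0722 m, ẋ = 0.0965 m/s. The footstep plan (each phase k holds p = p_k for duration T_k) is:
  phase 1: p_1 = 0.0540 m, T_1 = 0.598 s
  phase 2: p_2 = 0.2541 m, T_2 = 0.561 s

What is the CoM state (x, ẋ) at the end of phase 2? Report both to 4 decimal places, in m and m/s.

phase 1: p=0.0540, T=0.598, ωT=2.077273, cosh=4.053969, sinh=3.928698; start (x,ẋ)=(0.072200, 0.096500) → end (x,ẋ)=(0.236922, 0.639586)
phase 2: p=0.2541, T=0.561, ωT=1.948746, cosh=3.581165, sinh=3.438712; start (x,ẋ)=(0.236922, 0.639586) → end (x,ẋ)=(0.825727, 2.085271)

x = 0.8257, ẋ = 2.0853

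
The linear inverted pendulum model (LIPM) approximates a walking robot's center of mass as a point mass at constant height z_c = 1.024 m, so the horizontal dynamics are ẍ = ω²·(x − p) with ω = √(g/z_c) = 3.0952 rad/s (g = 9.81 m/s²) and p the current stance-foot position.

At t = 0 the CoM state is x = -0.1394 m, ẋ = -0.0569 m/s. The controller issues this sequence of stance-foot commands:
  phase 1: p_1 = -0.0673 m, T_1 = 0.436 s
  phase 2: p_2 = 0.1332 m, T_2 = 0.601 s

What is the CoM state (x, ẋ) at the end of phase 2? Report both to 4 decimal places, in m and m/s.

x = -1.6483, ẋ = -5.4109

phase 1: p=-0.0673, T=0.436, ωT=1.349507, cosh=2.057447, sinh=1.798079; start (x,ẋ)=(-0.139400, -0.056900) → end (x,ẋ)=(-0.248697, -0.518335)
phase 2: p=0.1332, T=0.601, ωT=1.860215, cosh=3.290379, sinh=3.134740; start (x,ẋ)=(-0.248697, -0.518335) → end (x,ẋ)=(-1.648341, -5.410926)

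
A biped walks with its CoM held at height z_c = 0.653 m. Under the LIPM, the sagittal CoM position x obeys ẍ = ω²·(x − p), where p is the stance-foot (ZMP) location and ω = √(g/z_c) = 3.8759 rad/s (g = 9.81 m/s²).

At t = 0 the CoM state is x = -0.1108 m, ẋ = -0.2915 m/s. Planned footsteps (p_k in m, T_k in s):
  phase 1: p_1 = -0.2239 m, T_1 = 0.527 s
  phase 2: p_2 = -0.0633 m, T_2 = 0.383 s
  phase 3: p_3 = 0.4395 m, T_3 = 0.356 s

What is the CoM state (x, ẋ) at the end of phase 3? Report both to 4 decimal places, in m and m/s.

x = 0.5269, ẋ = 0.8591

phase 1: p=-0.2239, T=0.527, ωT=2.042599, cosh=3.920158, sinh=3.790467; start (x,ẋ)=(-0.110800, -0.291500) → end (x,ẋ)=(-0.065605, 0.518879)
phase 2: p=-0.0633, T=0.383, ωT=1.484470, cosh=2.319624, sinh=2.093001; start (x,ẋ)=(-0.065605, 0.518879) → end (x,ẋ)=(0.211550, 1.184907)
phase 3: p=0.4395, T=0.356, ωT=1.379820, cosh=2.112906, sinh=1.861282; start (x,ẋ)=(0.211550, 1.184907) → end (x,ẋ)=(0.526880, 0.859137)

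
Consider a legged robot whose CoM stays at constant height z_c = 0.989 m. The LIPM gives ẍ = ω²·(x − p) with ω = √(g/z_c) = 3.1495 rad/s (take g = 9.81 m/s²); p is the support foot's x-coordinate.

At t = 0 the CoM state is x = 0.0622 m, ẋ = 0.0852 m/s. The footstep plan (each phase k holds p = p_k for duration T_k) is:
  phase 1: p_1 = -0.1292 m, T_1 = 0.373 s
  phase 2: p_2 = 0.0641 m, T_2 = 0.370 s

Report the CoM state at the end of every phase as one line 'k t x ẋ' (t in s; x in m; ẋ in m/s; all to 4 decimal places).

phase 1: p=-0.1292, T=0.373, ωT=1.174764, cosh=1.773135, sinh=1.464243; start (x,ẋ)=(0.062200, 0.085200) → end (x,ẋ)=(0.249789, 1.033737)
phase 2: p=0.0641, T=0.370, ωT=1.165315, cosh=1.759379, sinh=1.447554; start (x,ẋ)=(0.249789, 1.033737) → end (x,ẋ)=(0.865917, 2.665303)

1 0.3730 0.2498 1.0337
2 0.7430 0.8659 2.6653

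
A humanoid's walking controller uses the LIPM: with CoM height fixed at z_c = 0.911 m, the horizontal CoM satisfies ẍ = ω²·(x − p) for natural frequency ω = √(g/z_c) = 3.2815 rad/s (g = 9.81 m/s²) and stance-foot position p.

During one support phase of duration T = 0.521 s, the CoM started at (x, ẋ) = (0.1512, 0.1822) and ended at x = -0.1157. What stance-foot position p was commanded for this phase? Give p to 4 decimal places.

p = 0.3752

ωT = 3.2815·0.521 = 1.709661; cosh(ωT) = 2.854009, sinh(ωT) = 2.673082
x(T) = p + (x₀−p)·cosh(ωT) + (ẋ₀/ω)·sinh(ωT) ⇒ p·(1 − cosh) = x(T) − x₀·cosh − (ẋ₀/ω)·sinh
numerator   = -0.1157 − (0.1512)·2.854009 − (0.1822/3.2815)·2.673082 = -0.695645
denominator = 1 − 2.854009 = -1.854009
p = -0.695645 / -1.854009 = 0.3752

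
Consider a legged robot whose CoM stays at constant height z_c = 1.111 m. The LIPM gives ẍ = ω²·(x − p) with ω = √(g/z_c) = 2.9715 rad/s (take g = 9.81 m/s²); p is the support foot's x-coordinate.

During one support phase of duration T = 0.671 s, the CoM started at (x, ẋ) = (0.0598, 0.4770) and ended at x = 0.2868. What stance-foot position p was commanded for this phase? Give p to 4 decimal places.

ωT = 2.9715·0.671 = 1.993877; cosh(ωT) = 3.740057, sinh(ωT) = 3.603890
x(T) = p + (x₀−p)·cosh(ωT) + (ẋ₀/ω)·sinh(ωT) ⇒ p·(1 − cosh) = x(T) − x₀·cosh − (ẋ₀/ω)·sinh
numerator   = 0.2868 − (0.0598)·3.740057 − (0.4770/2.9715)·3.603890 = -0.515370
denominator = 1 − 3.740057 = -2.740057
p = -0.515370 / -2.740057 = 0.1881

p = 0.1881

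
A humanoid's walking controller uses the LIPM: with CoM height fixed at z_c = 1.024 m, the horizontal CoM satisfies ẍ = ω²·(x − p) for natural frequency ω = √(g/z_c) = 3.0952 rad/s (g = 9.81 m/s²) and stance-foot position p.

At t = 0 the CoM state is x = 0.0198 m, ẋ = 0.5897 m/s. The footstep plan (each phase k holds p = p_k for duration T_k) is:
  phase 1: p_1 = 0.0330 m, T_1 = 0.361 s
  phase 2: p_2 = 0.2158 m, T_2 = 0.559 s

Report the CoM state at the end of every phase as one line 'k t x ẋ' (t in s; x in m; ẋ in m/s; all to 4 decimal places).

phase 1: p=0.0330, T=0.361, ωT=1.117367, cosh=1.691968, sinh=1.364828; start (x,ẋ)=(0.019800, 0.589700) → end (x,ẋ)=(0.270694, 0.941991)
phase 2: p=0.2158, T=0.559, ωT=1.730217, cosh=2.909561, sinh=2.732315; start (x,ẋ)=(0.270694, 0.941991) → end (x,ẋ)=(1.207069, 3.205024)

1 0.3610 0.2707 0.9420
2 0.9200 1.2071 3.2050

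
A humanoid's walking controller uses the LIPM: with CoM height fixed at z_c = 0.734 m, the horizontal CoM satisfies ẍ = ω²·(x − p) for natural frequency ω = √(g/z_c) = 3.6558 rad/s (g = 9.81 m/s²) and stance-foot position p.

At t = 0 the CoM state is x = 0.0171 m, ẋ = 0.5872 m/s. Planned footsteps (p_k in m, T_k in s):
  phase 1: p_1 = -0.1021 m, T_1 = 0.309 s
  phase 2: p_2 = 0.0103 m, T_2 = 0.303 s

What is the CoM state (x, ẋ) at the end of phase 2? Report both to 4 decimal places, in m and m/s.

x = 1.1301, ẋ = 4.2458

phase 1: p=-0.1021, T=0.309, ωT=1.129642, cosh=1.708849, sinh=1.385700; start (x,ẋ)=(0.017100, 0.587200) → end (x,ẋ)=(0.324168, 1.607285)
phase 2: p=0.0103, T=0.303, ωT=1.107707, cosh=1.678863, sinh=1.348547; start (x,ẋ)=(0.324168, 1.607285) → end (x,ẋ)=(1.130134, 4.245785)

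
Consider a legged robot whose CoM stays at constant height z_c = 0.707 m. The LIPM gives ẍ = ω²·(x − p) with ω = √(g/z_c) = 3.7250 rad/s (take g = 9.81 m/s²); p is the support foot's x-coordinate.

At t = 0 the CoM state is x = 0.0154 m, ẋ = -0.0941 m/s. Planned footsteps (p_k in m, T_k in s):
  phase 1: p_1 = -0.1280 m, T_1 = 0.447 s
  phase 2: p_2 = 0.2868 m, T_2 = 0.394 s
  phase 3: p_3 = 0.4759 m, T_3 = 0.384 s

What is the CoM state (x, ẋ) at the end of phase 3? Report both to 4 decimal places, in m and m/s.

phase 1: p=-0.1280, T=0.447, ωT=1.665075, cosh=2.737623, sinh=2.548447; start (x,ẋ)=(0.015400, -0.094100) → end (x,ẋ)=(0.200197, 1.103681)
phase 2: p=0.2868, T=0.394, ωT=1.467650, cosh=2.284746, sinh=2.054280; start (x,ẋ)=(0.200197, 1.103681) → end (x,ẋ)=(0.697597, 1.858927)
phase 3: p=0.4759, T=0.384, ωT=1.430400, cosh=2.209792, sinh=1.970579; start (x,ẋ)=(0.697597, 1.858927) → end (x,ẋ)=(1.949203, 5.735187)

x = 1.9492, ẋ = 5.7352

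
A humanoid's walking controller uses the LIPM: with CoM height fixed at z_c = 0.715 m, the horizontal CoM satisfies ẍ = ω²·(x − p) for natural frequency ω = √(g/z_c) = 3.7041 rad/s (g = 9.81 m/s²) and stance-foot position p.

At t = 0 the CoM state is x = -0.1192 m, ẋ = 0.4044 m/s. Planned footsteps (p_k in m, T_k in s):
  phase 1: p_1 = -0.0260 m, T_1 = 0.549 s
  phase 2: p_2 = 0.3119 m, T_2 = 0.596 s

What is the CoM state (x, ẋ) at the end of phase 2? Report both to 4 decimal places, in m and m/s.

x = -0.6895, ẋ = -3.5609

phase 1: p=-0.0260, T=0.549, ωT=2.033551, cosh=3.886021, sinh=3.755151; start (x,ẋ)=(-0.119200, 0.404400) → end (x,ẋ)=(0.021796, 0.275146)
phase 2: p=0.3119, T=0.596, ωT=2.207644, cosh=4.602110, sinh=4.492151; start (x,ẋ)=(0.021796, 0.275146) → end (x,ẋ)=(-0.689506, -3.560892)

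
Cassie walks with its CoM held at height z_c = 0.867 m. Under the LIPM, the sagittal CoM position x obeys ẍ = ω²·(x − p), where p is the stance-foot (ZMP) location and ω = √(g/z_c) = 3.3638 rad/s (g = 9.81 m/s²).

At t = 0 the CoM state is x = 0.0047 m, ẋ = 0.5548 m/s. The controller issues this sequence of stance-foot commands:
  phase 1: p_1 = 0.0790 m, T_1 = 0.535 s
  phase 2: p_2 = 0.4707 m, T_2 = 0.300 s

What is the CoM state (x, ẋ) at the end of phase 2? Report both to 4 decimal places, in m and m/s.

phase 1: p=0.0790, T=0.535, ωT=1.799633, cosh=3.106394, sinh=2.941034; start (x,ẋ)=(0.004700, 0.554800) → end (x,ẋ)=(0.333267, 0.988374)
phase 2: p=0.4707, T=0.300, ωT=1.009140, cosh=1.553887, sinh=1.189354; start (x,ẋ)=(0.333267, 0.988374) → end (x,ẋ)=(0.606609, 0.985986)

x = 0.6066, ẋ = 0.9860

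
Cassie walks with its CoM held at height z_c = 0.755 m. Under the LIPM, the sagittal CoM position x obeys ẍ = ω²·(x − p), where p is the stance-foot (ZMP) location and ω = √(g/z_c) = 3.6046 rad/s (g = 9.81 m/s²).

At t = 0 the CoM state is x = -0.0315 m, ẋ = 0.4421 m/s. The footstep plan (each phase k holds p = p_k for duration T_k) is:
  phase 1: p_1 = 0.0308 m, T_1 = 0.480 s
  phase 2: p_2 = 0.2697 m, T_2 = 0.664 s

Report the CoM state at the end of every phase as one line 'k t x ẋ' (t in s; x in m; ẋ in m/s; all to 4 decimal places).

phase 1: p=0.0308, T=0.480, ωT=1.730208, cosh=2.909537, sinh=2.732290; start (x,ẋ)=(-0.031500, 0.442100) → end (x,ẋ)=(0.184648, 0.672725)
phase 2: p=0.2697, T=0.664, ωT=2.393454, cosh=5.521286, sinh=5.429973; start (x,ẋ)=(0.184648, 0.672725) → end (x,ẋ)=(0.813498, 2.049597)

1 0.4800 0.1846 0.6727
2 1.1440 0.8135 2.0496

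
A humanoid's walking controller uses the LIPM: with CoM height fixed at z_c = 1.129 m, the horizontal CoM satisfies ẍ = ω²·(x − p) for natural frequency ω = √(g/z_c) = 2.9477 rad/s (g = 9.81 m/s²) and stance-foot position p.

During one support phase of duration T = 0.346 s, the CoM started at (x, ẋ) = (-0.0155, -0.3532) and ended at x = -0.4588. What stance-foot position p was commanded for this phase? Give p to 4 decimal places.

ωT = 2.9477·0.346 = 1.019904; cosh(ωT) = 1.566779, sinh(ωT) = 1.206150
x(T) = p + (x₀−p)·cosh(ωT) + (ẋ₀/ω)·sinh(ωT) ⇒ p·(1 − cosh) = x(T) − x₀·cosh − (ẋ₀/ω)·sinh
numerator   = -0.4588 − (-0.0155)·1.566779 − (-0.3532/2.9477)·1.206150 = -0.289991
denominator = 1 − 1.566779 = -0.566779
p = -0.289991 / -0.566779 = 0.5116

p = 0.5116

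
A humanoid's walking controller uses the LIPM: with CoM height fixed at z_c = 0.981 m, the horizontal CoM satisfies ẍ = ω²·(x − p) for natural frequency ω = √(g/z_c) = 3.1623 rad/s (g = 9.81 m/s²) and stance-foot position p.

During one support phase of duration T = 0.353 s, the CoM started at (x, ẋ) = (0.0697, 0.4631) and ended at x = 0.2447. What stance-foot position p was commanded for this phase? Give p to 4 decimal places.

p = 0.1053

ωT = 3.1623·0.353 = 1.116292; cosh(ωT) = 1.690501, sinh(ωT) = 1.363009
x(T) = p + (x₀−p)·cosh(ωT) + (ẋ₀/ω)·sinh(ωT) ⇒ p·(1 − cosh) = x(T) − x₀·cosh − (ẋ₀/ω)·sinh
numerator   = 0.2447 − (0.0697)·1.690501 − (0.4631/3.1623)·1.363009 = -0.072733
denominator = 1 − 1.690501 = -0.690501
p = -0.072733 / -0.690501 = 0.1053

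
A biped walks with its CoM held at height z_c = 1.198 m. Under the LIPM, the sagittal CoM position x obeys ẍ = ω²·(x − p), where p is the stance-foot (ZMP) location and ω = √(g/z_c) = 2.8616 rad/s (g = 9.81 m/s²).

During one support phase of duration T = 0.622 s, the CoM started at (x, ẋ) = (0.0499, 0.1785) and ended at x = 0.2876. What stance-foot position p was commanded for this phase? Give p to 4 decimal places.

ωT = 2.8616·0.622 = 1.779915; cosh(ωT) = 3.049003, sinh(ωT) = 2.880351
x(T) = p + (x₀−p)·cosh(ωT) + (ẋ₀/ω)·sinh(ωT) ⇒ p·(1 − cosh) = x(T) − x₀·cosh − (ẋ₀/ω)·sinh
numerator   = 0.2876 − (0.0499)·3.049003 − (0.1785/2.8616)·2.880351 = -0.044215
denominator = 1 − 3.049003 = -2.049003
p = -0.044215 / -2.049003 = 0.0216

p = 0.0216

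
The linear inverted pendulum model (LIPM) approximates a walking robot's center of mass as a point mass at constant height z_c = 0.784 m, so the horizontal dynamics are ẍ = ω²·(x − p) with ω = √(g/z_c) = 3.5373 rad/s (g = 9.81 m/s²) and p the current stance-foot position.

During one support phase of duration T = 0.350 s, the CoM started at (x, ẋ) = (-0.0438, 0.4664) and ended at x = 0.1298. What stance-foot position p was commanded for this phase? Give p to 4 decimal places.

p = -0.0039

ωT = 3.5373·0.350 = 1.238055; cosh(ωT) = 1.869423, sinh(ωT) = 1.579476
x(T) = p + (x₀−p)·cosh(ωT) + (ẋ₀/ω)·sinh(ωT) ⇒ p·(1 − cosh) = x(T) − x₀·cosh − (ẋ₀/ω)·sinh
numerator   = 0.1298 − (-0.0438)·1.869423 − (0.4664/3.5373)·1.579476 = 0.003424
denominator = 1 − 1.869423 = -0.869423
p = 0.003424 / -0.869423 = -0.0039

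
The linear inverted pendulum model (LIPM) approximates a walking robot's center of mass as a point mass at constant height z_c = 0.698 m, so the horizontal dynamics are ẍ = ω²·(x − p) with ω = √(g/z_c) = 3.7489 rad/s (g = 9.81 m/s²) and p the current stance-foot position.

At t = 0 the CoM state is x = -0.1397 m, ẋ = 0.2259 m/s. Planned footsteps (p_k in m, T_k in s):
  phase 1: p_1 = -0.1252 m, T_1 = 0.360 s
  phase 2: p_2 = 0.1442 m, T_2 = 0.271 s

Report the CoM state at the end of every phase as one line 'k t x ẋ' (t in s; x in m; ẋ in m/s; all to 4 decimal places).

1 0.3600 -0.0467 0.3671
2 0.6310 -0.0365 -0.2853

phase 1: p=-0.1252, T=0.360, ωT=1.349604, cosh=2.057621, sinh=1.798278; start (x,ẋ)=(-0.139700, 0.225900) → end (x,ẋ)=(-0.046675, 0.367064)
phase 2: p=0.1442, T=0.271, ωT=1.015952, cosh=1.562024, sinh=1.199967; start (x,ẋ)=(-0.046675, 0.367064) → end (x,ẋ)=(-0.036461, -0.285301)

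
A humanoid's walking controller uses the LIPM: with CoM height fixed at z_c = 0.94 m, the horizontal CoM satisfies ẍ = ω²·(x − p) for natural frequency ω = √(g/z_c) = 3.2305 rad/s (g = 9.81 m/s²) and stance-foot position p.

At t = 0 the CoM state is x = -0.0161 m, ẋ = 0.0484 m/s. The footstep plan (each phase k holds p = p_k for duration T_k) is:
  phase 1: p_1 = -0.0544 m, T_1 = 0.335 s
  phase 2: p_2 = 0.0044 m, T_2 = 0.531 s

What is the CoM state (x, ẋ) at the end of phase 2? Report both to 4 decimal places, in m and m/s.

phase 1: p=-0.0544, T=0.335, ωT=1.082218, cosh=1.645030, sinh=1.306187; start (x,ẋ)=(-0.016100, 0.048400) → end (x,ẋ)=(0.028174, 0.241232)
phase 2: p=0.0044, T=0.531, ωT=1.715396, cosh=2.869383, sinh=2.689491; start (x,ẋ)=(0.028174, 0.241232) → end (x,ẋ)=(0.273450, 0.898745)

x = 0.2734, ẋ = 0.8987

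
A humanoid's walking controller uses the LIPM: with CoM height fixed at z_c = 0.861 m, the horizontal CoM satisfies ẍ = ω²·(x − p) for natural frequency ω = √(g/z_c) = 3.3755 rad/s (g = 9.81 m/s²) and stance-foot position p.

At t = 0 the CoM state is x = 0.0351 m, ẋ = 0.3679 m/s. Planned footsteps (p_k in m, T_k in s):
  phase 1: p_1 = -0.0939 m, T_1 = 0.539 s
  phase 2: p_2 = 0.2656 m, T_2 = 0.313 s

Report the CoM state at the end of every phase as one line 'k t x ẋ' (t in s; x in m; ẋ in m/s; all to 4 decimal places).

phase 1: p=-0.0939, T=0.539, ωT=1.819395, cosh=3.165123, sinh=3.002999; start (x,ẋ)=(0.035100, 0.367900) → end (x,ẋ)=(0.641702, 2.472073)
phase 2: p=0.2656, T=0.313, ωT=1.056531, cosh=1.612018, sinh=1.264359; start (x,ẋ)=(0.641702, 2.472073) → end (x,ẋ)=(1.797845, 5.590170)

1 0.5390 0.6417 2.4721
2 0.8520 1.7978 5.5902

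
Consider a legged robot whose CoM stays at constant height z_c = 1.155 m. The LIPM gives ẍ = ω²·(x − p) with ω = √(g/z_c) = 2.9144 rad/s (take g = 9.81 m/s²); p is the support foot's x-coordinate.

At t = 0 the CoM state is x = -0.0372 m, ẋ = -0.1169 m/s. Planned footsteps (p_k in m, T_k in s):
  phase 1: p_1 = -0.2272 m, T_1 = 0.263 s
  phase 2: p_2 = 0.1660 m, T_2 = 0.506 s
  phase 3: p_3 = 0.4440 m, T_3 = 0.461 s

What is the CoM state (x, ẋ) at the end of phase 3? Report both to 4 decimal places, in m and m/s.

x = -0.7248, ẋ = -3.1451

phase 1: p=-0.2272, T=0.263, ωT=0.766487, cosh=1.308418, sinh=0.843775; start (x,ẋ)=(-0.037200, -0.116900) → end (x,ẋ)=(-0.012445, 0.314275)
phase 2: p=0.1660, T=0.506, ωT=1.474686, cosh=2.299258, sinh=2.070407; start (x,ẋ)=(-0.012445, 0.314275) → end (x,ẋ)=(-0.021030, -0.354141)
phase 3: p=0.4440, T=0.461, ωT=1.343538, cosh=2.046751, sinh=1.785830; start (x,ẋ)=(-0.021030, -0.354141) → end (x,ẋ)=(-0.724803, -3.145141)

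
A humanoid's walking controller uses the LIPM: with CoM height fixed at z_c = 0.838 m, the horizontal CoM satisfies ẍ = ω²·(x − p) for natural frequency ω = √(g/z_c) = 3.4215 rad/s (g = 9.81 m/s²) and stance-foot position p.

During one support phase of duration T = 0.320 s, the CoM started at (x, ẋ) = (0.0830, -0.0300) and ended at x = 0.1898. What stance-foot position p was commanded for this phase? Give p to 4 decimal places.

ωT = 3.4215·0.320 = 1.094880; cosh(ωT) = 1.661702, sinh(ωT) = 1.327122
x(T) = p + (x₀−p)·cosh(ωT) + (ẋ₀/ω)·sinh(ωT) ⇒ p·(1 − cosh) = x(T) − x₀·cosh − (ẋ₀/ω)·sinh
numerator   = 0.1898 − (0.0830)·1.661702 − (-0.0300/3.4215)·1.327122 = 0.063515
denominator = 1 − 1.661702 = -0.661702
p = 0.063515 / -0.661702 = -0.0960

p = -0.0960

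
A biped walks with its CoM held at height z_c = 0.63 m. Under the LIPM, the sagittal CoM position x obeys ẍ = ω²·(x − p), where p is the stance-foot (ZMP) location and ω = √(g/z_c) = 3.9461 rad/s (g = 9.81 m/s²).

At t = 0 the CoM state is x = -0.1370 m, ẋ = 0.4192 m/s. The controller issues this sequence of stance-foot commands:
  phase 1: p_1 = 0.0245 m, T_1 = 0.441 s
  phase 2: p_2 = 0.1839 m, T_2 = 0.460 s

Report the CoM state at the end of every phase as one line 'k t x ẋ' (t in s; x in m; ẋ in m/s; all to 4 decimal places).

1 0.4410 -0.1565 -0.5287
2 0.9010 -1.2897 -5.6825

phase 1: p=0.0245, T=0.441, ωT=1.740230, cosh=2.937067, sinh=2.761587; start (x,ẋ)=(-0.137000, 0.419200) → end (x,ẋ)=(-0.156469, -0.528728)
phase 2: p=0.1839, T=0.460, ωT=1.815206, cosh=3.152573, sinh=2.989769; start (x,ẋ)=(-0.156469, -0.528728) → end (x,ẋ)=(-1.289729, -5.682499)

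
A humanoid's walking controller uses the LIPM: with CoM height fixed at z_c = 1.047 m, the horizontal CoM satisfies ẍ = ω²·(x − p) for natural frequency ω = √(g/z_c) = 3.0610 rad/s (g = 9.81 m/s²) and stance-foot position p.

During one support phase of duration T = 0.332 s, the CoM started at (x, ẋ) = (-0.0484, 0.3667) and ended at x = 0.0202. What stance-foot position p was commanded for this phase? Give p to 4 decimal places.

p = 0.0853

ωT = 3.0610·0.332 = 1.016252; cosh(ωT) = 1.562385, sinh(ωT) = 1.200436
x(T) = p + (x₀−p)·cosh(ωT) + (ẋ₀/ω)·sinh(ωT) ⇒ p·(1 − cosh) = x(T) − x₀·cosh − (ẋ₀/ω)·sinh
numerator   = 0.0202 − (-0.0484)·1.562385 − (0.3667/3.0610)·1.200436 = -0.047990
denominator = 1 − 1.562385 = -0.562385
p = -0.047990 / -0.562385 = 0.0853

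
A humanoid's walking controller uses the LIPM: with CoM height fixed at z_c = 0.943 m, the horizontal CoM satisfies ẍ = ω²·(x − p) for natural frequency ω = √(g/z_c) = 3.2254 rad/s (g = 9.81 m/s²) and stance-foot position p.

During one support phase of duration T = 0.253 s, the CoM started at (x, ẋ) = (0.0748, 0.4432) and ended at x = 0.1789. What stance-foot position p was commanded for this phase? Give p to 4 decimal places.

p = 0.1342

ωT = 3.2254·0.253 = 0.816026; cosh(ωT) = 1.351840, sinh(ωT) = 0.909655
x(T) = p + (x₀−p)·cosh(ωT) + (ẋ₀/ω)·sinh(ωT) ⇒ p·(1 − cosh) = x(T) − x₀·cosh − (ẋ₀/ω)·sinh
numerator   = 0.1789 − (0.0748)·1.351840 − (0.4432/3.2254)·0.909655 = -0.047213
denominator = 1 − 1.351840 = -0.351840
p = -0.047213 / -0.351840 = 0.1342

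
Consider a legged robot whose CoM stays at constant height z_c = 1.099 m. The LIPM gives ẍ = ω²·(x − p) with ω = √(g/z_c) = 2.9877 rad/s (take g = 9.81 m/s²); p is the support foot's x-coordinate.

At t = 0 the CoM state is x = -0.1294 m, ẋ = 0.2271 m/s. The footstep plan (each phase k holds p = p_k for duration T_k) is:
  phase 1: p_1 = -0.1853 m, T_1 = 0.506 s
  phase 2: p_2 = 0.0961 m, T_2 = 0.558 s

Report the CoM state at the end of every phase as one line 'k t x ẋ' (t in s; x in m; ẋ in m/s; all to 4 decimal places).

phase 1: p=-0.1853, T=0.506, ωT=1.511776, cosh=2.377648, sinh=2.157130; start (x,ẋ)=(-0.129400, 0.227100) → end (x,ẋ)=(0.111578, 0.900231)
phase 2: p=0.0961, T=0.558, ωT=1.667137, cosh=2.742883, sinh=2.554096; start (x,ẋ)=(0.111578, 0.900231) → end (x,ẋ)=(0.908134, 2.587337)

1 0.5060 0.1116 0.9002
2 1.0640 0.9081 2.5873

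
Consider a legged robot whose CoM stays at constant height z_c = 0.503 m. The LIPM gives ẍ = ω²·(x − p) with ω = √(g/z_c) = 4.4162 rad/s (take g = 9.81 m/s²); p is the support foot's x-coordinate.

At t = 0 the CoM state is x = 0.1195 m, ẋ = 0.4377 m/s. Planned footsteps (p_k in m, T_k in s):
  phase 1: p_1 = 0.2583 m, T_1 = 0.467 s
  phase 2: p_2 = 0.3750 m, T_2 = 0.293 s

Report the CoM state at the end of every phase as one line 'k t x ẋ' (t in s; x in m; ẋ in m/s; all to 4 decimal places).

1 0.4670 0.0871 -0.6224
2 0.7600 -0.4271 -3.3645

phase 1: p=0.2583, T=0.467, ωT=2.062365, cosh=3.995852, sinh=3.868699; start (x,ẋ)=(0.119500, 0.437700) → end (x,ẋ)=(0.087112, -0.622406)
phase 2: p=0.3750, T=0.293, ωT=1.293947, cosh=1.960669, sinh=1.686483; start (x,ẋ)=(0.087112, -0.622406) → end (x,ẋ)=(-0.427142, -3.364481)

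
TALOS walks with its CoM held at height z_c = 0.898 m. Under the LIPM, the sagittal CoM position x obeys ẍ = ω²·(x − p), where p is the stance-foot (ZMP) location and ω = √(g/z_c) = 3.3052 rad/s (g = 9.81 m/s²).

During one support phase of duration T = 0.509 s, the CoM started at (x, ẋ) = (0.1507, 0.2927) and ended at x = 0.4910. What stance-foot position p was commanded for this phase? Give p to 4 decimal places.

ωT = 3.3052·0.509 = 1.682347; cosh(ωT) = 2.782050, sinh(ωT) = 2.596113
x(T) = p + (x₀−p)·cosh(ωT) + (ẋ₀/ω)·sinh(ωT) ⇒ p·(1 − cosh) = x(T) − x₀·cosh − (ẋ₀/ω)·sinh
numerator   = 0.4910 − (0.1507)·2.782050 − (0.2927/3.3052)·2.596113 = -0.158160
denominator = 1 − 2.782050 = -1.782050
p = -0.158160 / -1.782050 = 0.0888

p = 0.0888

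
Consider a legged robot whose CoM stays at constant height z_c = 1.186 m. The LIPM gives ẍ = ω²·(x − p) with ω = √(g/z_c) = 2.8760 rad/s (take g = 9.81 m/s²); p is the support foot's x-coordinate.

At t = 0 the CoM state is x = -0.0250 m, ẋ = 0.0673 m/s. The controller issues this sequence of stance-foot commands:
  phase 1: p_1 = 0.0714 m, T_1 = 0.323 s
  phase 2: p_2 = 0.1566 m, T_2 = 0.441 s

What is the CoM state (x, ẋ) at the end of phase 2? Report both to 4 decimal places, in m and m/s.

phase 1: p=0.0714, T=0.323, ωT=0.928948, cosh=1.463407, sinh=1.068438; start (x,ẋ)=(-0.025000, 0.067300) → end (x,ẋ)=(-0.044670, -0.197733)
phase 2: p=0.1566, T=0.441, ωT=1.268316, cosh=1.918083, sinh=1.636778; start (x,ẋ)=(-0.044670, -0.197733) → end (x,ẋ)=(-0.341986, -1.326724)

x = -0.3420, ẋ = -1.3267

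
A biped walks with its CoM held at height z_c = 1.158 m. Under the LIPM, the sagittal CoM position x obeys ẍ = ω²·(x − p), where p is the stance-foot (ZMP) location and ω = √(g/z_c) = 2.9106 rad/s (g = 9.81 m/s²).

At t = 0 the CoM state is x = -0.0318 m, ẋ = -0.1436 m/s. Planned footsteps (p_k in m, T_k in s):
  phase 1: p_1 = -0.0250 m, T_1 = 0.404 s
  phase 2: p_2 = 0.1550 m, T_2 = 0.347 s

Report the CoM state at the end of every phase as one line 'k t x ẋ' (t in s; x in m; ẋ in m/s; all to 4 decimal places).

1 0.4040 -0.1094 -0.2839
2 0.7510 -0.3723 -1.3577

phase 1: p=-0.0250, T=0.404, ωT=1.175882, cosh=1.774774, sinh=1.466227; start (x,ẋ)=(-0.031800, -0.143600) → end (x,ẋ)=(-0.109408, -0.283877)
phase 2: p=0.1550, T=0.347, ωT=1.009978, cosh=1.554884, sinh=1.190657; start (x,ẋ)=(-0.109408, -0.283877) → end (x,ẋ)=(-0.372251, -1.357708)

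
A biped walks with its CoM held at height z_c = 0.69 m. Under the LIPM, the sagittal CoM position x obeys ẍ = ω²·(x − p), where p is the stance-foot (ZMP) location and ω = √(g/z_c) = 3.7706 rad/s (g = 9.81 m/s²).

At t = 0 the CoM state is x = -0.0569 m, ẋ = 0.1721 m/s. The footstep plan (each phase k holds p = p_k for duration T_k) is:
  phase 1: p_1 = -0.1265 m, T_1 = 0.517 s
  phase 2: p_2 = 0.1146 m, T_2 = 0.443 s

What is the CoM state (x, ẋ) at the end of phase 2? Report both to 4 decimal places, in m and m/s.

x = 1.6026, ẋ = 5.7792

phase 1: p=-0.1265, T=0.517, ωT=1.949400, cosh=3.583416, sinh=3.441057; start (x,ẋ)=(-0.056900, 0.172100) → end (x,ẋ)=(0.279965, 1.519755)
phase 2: p=0.1146, T=0.443, ωT=1.670376, cosh=2.751170, sinh=2.562994; start (x,ẋ)=(0.279965, 1.519755) → end (x,ẋ)=(1.602571, 5.779193)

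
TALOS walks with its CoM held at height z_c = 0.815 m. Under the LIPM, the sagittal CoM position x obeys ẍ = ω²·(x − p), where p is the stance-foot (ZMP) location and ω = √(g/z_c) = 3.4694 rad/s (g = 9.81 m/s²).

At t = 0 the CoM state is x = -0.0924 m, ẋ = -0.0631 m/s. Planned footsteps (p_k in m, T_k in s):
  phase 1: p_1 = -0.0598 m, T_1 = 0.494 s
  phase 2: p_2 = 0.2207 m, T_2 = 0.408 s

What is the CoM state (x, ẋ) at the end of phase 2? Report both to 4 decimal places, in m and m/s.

phase 1: p=-0.0598, T=0.494, ωT=1.713884, cosh=2.865320, sinh=2.685155; start (x,ẋ)=(-0.092400, -0.063100) → end (x,ẋ)=(-0.202046, -0.484499)
phase 2: p=0.2207, T=0.408, ωT=1.415515, cosh=2.180704, sinh=1.937904; start (x,ẋ)=(-0.202046, -0.484499) → end (x,ẋ)=(-0.971811, -3.898824)

x = -0.9718, ẋ = -3.8988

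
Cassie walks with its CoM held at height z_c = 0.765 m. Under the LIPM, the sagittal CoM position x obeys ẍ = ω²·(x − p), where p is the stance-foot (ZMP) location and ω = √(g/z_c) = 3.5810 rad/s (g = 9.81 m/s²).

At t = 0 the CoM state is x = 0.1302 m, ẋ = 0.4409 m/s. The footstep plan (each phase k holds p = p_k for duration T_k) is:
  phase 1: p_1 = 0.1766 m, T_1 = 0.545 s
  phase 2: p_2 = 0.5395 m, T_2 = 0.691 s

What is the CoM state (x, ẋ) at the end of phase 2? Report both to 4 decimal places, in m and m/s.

phase 1: p=0.1766, T=0.545, ωT=1.951645, cosh=3.591150, sinh=3.449110; start (x,ẋ)=(0.130200, 0.440900) → end (x,ẋ)=(0.434632, 1.010239)
phase 2: p=0.5395, T=0.691, ωT=2.474471, cosh=5.979815, sinh=5.895608; start (x,ẋ)=(0.434632, 1.010239) → end (x,ẋ)=(1.575625, 3.827055)

x = 1.5756, ẋ = 3.8271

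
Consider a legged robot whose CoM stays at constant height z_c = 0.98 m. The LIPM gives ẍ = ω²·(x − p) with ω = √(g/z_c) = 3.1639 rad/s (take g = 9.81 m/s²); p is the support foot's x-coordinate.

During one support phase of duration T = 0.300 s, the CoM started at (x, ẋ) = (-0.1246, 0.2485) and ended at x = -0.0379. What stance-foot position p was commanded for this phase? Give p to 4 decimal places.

p = -0.1255

ωT = 3.1639·0.300 = 0.949170; cosh(ωT) = 1.485313, sinh(ωT) = 1.098251
x(T) = p + (x₀−p)·cosh(ωT) + (ẋ₀/ω)·sinh(ωT) ⇒ p·(1 − cosh) = x(T) − x₀·cosh − (ẋ₀/ω)·sinh
numerator   = -0.0379 − (-0.1246)·1.485313 − (0.2485/3.1639)·1.098251 = 0.060911
denominator = 1 − 1.485313 = -0.485313
p = 0.060911 / -0.485313 = -0.1255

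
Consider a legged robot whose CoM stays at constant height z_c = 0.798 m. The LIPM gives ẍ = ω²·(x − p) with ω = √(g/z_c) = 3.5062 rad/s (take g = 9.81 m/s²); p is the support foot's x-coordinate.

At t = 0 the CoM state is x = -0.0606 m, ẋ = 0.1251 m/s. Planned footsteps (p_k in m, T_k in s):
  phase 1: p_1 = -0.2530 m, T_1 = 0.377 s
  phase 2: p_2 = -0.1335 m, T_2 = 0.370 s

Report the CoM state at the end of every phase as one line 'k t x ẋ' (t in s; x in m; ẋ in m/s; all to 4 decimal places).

phase 1: p=-0.2530, T=0.377, ωT=1.321837, cosh=2.008475, sinh=1.741830; start (x,ẋ)=(-0.060600, 0.125100) → end (x,ẋ)=(0.195579, 1.426287)
phase 2: p=-0.1335, T=0.370, ωT=1.297294, cosh=1.966326, sinh=1.693055; start (x,ẋ)=(0.195579, 1.426287) → end (x,ẋ)=(1.202293, 4.758017)

1 0.3770 0.1956 1.4263
2 0.7470 1.2023 4.7580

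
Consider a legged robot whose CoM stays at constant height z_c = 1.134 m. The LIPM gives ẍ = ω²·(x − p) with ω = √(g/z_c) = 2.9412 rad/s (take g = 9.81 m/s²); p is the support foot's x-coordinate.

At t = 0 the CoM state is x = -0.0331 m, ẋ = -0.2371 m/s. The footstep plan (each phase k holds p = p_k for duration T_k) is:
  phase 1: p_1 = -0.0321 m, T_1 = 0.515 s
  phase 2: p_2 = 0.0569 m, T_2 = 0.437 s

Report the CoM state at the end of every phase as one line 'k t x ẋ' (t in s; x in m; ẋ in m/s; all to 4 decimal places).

phase 1: p=-0.0321, T=0.515, ωT=1.514718, cosh=2.384004, sinh=2.164134; start (x,ẋ)=(-0.033100, -0.237100) → end (x,ẋ)=(-0.208942, -0.571613)
phase 2: p=0.0569, T=0.437, ωT=1.285304, cosh=1.946167, sinh=1.669601; start (x,ẋ)=(-0.208942, -0.571613) → end (x,ẋ)=(-0.784955, -2.417906)

1 0.5150 -0.2089 -0.5716
2 0.9520 -0.7850 -2.4179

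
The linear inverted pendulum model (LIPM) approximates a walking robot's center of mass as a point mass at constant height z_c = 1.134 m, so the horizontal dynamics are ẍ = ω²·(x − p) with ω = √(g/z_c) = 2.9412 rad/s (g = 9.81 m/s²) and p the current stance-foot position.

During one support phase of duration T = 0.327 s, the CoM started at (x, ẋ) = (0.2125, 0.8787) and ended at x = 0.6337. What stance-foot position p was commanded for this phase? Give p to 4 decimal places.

p = 0.0373

ωT = 2.9412·0.327 = 0.961772; cosh(ωT) = 1.499272, sinh(ωT) = 1.117057
x(T) = p + (x₀−p)·cosh(ωT) + (ẋ₀/ω)·sinh(ωT) ⇒ p·(1 − cosh) = x(T) − x₀·cosh − (ẋ₀/ω)·sinh
numerator   = 0.6337 − (0.2125)·1.499272 − (0.8787/2.9412)·1.117057 = -0.018622
denominator = 1 − 1.499272 = -0.499272
p = -0.018622 / -0.499272 = 0.0373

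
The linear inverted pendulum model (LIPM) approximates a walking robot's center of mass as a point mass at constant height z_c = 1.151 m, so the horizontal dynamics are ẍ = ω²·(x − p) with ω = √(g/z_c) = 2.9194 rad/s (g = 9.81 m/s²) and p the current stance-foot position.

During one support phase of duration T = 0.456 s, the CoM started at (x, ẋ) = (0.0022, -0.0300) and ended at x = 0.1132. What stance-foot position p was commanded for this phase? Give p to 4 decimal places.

p = -0.1238

ωT = 2.9194·0.456 = 1.331246; cosh(ωT) = 2.024953, sinh(ωT) = 1.760806
x(T) = p + (x₀−p)·cosh(ωT) + (ẋ₀/ω)·sinh(ωT) ⇒ p·(1 − cosh) = x(T) − x₀·cosh − (ẋ₀/ω)·sinh
numerator   = 0.1132 − (0.0022)·2.024953 − (-0.0300/2.9194)·1.760806 = 0.126839
denominator = 1 − 2.024953 = -1.024953
p = 0.126839 / -1.024953 = -0.1238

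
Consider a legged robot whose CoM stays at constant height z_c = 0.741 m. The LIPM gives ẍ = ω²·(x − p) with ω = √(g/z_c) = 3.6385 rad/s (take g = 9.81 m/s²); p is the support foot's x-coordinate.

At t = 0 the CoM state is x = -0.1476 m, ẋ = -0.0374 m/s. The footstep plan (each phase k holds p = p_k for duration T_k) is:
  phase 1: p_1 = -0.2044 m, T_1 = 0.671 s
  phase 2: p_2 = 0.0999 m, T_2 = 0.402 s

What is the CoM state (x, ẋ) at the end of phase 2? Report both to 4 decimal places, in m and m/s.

phase 1: p=-0.2044, T=0.671, ωT=2.441434, cosh=5.788268, sinh=5.701232; start (x,ẋ)=(-0.147600, -0.037400) → end (x,ẋ)=(0.065771, 0.961774)
phase 2: p=0.0999, T=0.402, ωT=1.462677, cosh=2.274559, sinh=2.042943; start (x,ẋ)=(0.065771, 0.961774) → end (x,ẋ)=(0.562288, 1.933921)

x = 0.5623, ẋ = 1.9339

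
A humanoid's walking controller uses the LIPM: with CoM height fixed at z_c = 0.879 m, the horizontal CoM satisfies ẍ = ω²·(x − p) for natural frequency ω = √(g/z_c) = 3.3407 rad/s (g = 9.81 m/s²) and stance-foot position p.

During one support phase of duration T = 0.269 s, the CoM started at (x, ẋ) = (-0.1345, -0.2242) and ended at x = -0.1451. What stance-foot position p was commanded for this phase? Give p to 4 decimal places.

p = -0.2692

ωT = 3.3407·0.269 = 0.898648; cosh(ωT) = 1.431700, sinh(ωT) = 1.024581
x(T) = p + (x₀−p)·cosh(ωT) + (ẋ₀/ω)·sinh(ωT) ⇒ p·(1 − cosh) = x(T) − x₀·cosh − (ẋ₀/ω)·sinh
numerator   = -0.1451 − (-0.1345)·1.431700 − (-0.2242/3.3407)·1.024581 = 0.116225
denominator = 1 − 1.431700 = -0.431700
p = 0.116225 / -0.431700 = -0.2692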